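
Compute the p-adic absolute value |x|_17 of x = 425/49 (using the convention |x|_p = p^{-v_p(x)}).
|425/49|_17 = 1/17

Step 1 — compute v_17(x) by factoring powers of 17 out of the numerator and denominator: v_17(425/49) = 1. Step 2 — apply |x|_p = p^{-v_p(x)} = 17^{-1} = 1/17.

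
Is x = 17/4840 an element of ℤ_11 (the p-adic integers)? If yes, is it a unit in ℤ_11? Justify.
x ∉ ℤ_11 (v_11(x) = -2 < 0)

ℤ_11 = {x ∈ ℚ_11 : v_11(x) ≥ 0} and ℤ_11^× = {x ∈ ℤ_11 : v_11(x) = 0}. Here v_11(17/4840) = v_11(num) − v_11(den) = -2; compare against these criteria.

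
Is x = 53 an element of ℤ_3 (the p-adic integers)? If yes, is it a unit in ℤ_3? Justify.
x ∈ ℤ_3^× (unit); v_3(x) = 0

ℤ_3 = {x ∈ ℚ_3 : v_3(x) ≥ 0} and ℤ_3^× = {x ∈ ℤ_3 : v_3(x) = 0}. Here v_3(53) = v_3(num) − v_3(den) = 0; compare against these criteria.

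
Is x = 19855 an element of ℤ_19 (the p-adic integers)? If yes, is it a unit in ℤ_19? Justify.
x ∈ ℤ_19 but not a unit; v_19(x) = 2 > 0

ℤ_19 = {x ∈ ℚ_19 : v_19(x) ≥ 0} and ℤ_19^× = {x ∈ ℤ_19 : v_19(x) = 0}. Here v_19(19855) = v_19(num) − v_19(den) = 2; compare against these criteria.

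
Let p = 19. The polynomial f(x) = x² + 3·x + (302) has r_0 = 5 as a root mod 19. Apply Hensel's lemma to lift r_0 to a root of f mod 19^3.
r_2 = 784 (mod 6859)

Hensel: r_{i+1} = r_i − f(r_i)·(f′(r_i))^{-1} mod 19^{i+2}, f′(x) = 2x + 3. Iterate:
  r_0 = 5 (mod 19)
  r_1 = 62 (mod 361)
  r_2 = 784 (mod 6859)
Final: r = 784 satisfies f(r) ≡ 0 mod 19^3.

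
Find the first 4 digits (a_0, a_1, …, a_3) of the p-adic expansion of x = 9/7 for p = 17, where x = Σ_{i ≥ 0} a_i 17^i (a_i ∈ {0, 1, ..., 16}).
(a_0, …, a_3) = (11, 14, 4, 7)

v_17(9/7) = 0 (numerator and denominator both coprime to 17), so x ∈ ℤ_17^×. Compute digits iteratively via a_i = x_i mod 17, x_{i+1} = (x_i − a_i)/17, with x_0 = x:
  x_0 = 9/7;  a_0 = 11;  x_1 = (x_0 − 11)/17 = -4/7
  x_1 = -4/7;  a_1 = 14;  x_2 = (x_1 − 14)/17 = -6/7
  x_2 = -6/7;  a_2 = 4;  x_3 = (x_2 − 4)/17 = -2/7
  x_3 = -2/7;  a_3 = 7;  x_4 = (x_3 − 7)/17 = -3/7
Digits: (11, 14, 4, 7).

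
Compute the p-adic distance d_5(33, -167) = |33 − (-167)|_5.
d_5(33, -167) = 1/25

Step 1 — x − y = 33 − (-167) = 200. Step 2 — v_5(200) = 2 (factor: 200 = (5^2 · 8); the sign does not affect v_p). Step 3 — |x − y|_5 = 5^{-2} = 1/25.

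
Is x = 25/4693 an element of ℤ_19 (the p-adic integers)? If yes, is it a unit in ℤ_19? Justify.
x ∉ ℤ_19 (v_19(x) = -2 < 0)

ℤ_19 = {x ∈ ℚ_19 : v_19(x) ≥ 0} and ℤ_19^× = {x ∈ ℤ_19 : v_19(x) = 0}. Here v_19(25/4693) = v_19(num) − v_19(den) = -2; compare against these criteria.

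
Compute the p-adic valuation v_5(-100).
v_5(-100) = 2

v_5(n) is the largest exponent k such that 5^k divides n. Factor out: -100 = -5^2 · 4. (Sign doesn't affect v_p.) So v_5(-100) = 2.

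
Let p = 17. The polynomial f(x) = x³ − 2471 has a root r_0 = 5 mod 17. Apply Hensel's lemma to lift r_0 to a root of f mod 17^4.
r_3 = 16070 (mod 83521)

Hensel: r_{i+1} = r_i − f(r_i)/f′(r_i) mod 17^{i+2}, where f′(x) = 3x². Iterate:
  r_0 = 5 (mod 17)
  r_1 = 175 (mod 289)
  r_2 = 1331 (mod 4913)
  r_3 = 16070 (mod 83521)
Final: r = 16070 with f(r) ≡ 0 mod 17^4.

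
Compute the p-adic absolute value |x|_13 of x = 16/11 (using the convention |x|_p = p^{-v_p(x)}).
|16/11|_13 = 1

Step 1 — compute v_13(x) by factoring powers of 13 out of the numerator and denominator: v_13(16/11) = 0. Step 2 — apply |x|_p = p^{-v_p(x)} = 13^{0} = 1.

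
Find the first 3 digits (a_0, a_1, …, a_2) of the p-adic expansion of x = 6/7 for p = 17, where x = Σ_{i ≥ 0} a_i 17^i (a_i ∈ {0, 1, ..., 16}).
(a_0, …, a_2) = (13, 9, 14)

v_17(6/7) = 0 (numerator and denominator both coprime to 17), so x ∈ ℤ_17^×. Compute digits iteratively via a_i = x_i mod 17, x_{i+1} = (x_i − a_i)/17, with x_0 = x:
  x_0 = 6/7;  a_0 = 13;  x_1 = (x_0 − 13)/17 = -5/7
  x_1 = -5/7;  a_1 = 9;  x_2 = (x_1 − 9)/17 = -4/7
  x_2 = -4/7;  a_2 = 14;  x_3 = (x_2 − 14)/17 = -6/7
Digits: (13, 9, 14).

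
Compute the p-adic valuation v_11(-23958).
v_11(-23958) = 3

v_11(n) is the largest exponent k such that 11^k divides n. Factor out: -23958 = -11^3 · 18. (Sign doesn't affect v_p.) So v_11(-23958) = 3.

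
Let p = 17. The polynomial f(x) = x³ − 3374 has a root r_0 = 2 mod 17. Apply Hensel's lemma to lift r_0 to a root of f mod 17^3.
r_2 = 3317 (mod 4913)

Hensel: r_{i+1} = r_i − f(r_i)/f′(r_i) mod 17^{i+2}, where f′(x) = 3x². Iterate:
  r_0 = 2 (mod 17)
  r_1 = 138 (mod 289)
  r_2 = 3317 (mod 4913)
Final: r = 3317 with f(r) ≡ 0 mod 17^3.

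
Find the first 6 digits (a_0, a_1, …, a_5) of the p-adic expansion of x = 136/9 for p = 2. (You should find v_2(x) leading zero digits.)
(a_0, …, a_5) = (0, 0, 0, 1, 0, 0)

v_2(136/9) = 3, so a_0 = ... = a_2 = 0. Factor out: x = 2^3 · u with u = 17/9 a unit in ℤ_2. Expand u iteratively via a_{v+i} = u_i mod 2, u_{i+1} = (u_i − a_{v+i})/2:
  u_0 = 17/9;  a_3 = 1;  u_1 = (u_0 − 1)/2 = 4/9
  u_1 = 4/9;  a_4 = 0;  u_2 = (u_1 − 0)/2 = 2/9
  u_2 = 2/9;  a_5 = 0;  u_3 = (u_2 − 0)/2 = 1/9
Digits: (0, 0, 0, 1, 0, 0).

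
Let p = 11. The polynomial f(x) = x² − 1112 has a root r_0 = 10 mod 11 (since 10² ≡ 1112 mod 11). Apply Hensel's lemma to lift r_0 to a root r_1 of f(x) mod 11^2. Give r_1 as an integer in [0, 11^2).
r_1 = 109 (mod 121)

Hensel's recurrence: r_{i+1} = r_i − f(r_i)·(f′(r_i))^{-1} mod 11^{i+2}, with f′(x) = 2x. Iterate:
  r_0 = 10 (mod 11)
  r_1 = 109 (mod 121)
Final: r_1 = 109, and one checks f(r_1) ≡ 0 mod 11^2.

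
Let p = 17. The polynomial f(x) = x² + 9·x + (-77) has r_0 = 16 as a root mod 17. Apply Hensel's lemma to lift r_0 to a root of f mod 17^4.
r_3 = 60536 (mod 83521)

Hensel: r_{i+1} = r_i − f(r_i)·(f′(r_i))^{-1} mod 17^{i+2}, f′(x) = 2x + 9. Iterate:
  r_0 = 16 (mod 17)
  r_1 = 135 (mod 289)
  r_2 = 1580 (mod 4913)
  r_3 = 60536 (mod 83521)
Final: r = 60536 satisfies f(r) ≡ 0 mod 17^4.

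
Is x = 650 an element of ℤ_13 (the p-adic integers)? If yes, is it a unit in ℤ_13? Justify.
x ∈ ℤ_13 but not a unit; v_13(x) = 1 > 0

ℤ_13 = {x ∈ ℚ_13 : v_13(x) ≥ 0} and ℤ_13^× = {x ∈ ℤ_13 : v_13(x) = 0}. Here v_13(650) = v_13(num) − v_13(den) = 1; compare against these criteria.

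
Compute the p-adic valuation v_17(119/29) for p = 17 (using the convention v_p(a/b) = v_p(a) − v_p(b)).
v_17(119/29) = 1

Factor powers of 17 from the numerator and denominator of the reduced fraction: 119 = 17^1 · 7 and 29 = 17^0 · 29. Apply v_p(a/b) = v_p(a) − v_p(b): v_17(119/29) = 1 − 0 = 1.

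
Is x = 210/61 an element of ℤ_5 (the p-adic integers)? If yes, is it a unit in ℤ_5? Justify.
x ∈ ℤ_5 but not a unit; v_5(x) = 1 > 0

ℤ_5 = {x ∈ ℚ_5 : v_5(x) ≥ 0} and ℤ_5^× = {x ∈ ℤ_5 : v_5(x) = 0}. Here v_5(210/61) = v_5(num) − v_5(den) = 1; compare against these criteria.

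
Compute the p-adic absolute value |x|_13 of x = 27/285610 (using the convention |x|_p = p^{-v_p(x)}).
|27/285610|_13 = 28561

Step 1 — compute v_13(x) by factoring powers of 13 out of the numerator and denominator: v_13(27/285610) = -4. Step 2 — apply |x|_p = p^{-v_p(x)} = 13^{4} = 28561.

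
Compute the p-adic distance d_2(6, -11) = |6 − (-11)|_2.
d_2(6, -11) = 1

Step 1 — x − y = 6 − (-11) = 17. Step 2 — v_2(17) = 0 (factor: 17 = (2^0 · 17); the sign does not affect v_p). Step 3 — |x − y|_2 = 2^{0} = 1.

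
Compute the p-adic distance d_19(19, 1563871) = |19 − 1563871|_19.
d_19(19, 1563871) = 1/130321

Step 1 — x − y = 19 − 1563871 = -1563852. Step 2 — v_19(-1563852) = 4 (factor: -1563852 = −(19^4 · 12); the sign does not affect v_p). Step 3 — |x − y|_19 = 19^{-4} = 1/130321.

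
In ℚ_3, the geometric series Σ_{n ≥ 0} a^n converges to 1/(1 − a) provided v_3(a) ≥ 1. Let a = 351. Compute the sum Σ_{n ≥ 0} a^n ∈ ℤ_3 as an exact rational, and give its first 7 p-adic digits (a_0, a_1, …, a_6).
Σ a^n = 1/(1 − a) = -1/350;  first 7 digits = (1, 0, 0, 1, 1, 1, 1)

v_3(a) = 3 ≥ 1, so the series converges in ℤ_3 to 1/(1 − a) = 1/(1 − 351) = -1/350. Expand this rational in ℤ_3: compute digits iteratively via d_i = x_i mod 3, x_{i+1} = (x_i − d_i)/3. The first 7 digits are (1, 0, 0, 1, 1, 1, 1).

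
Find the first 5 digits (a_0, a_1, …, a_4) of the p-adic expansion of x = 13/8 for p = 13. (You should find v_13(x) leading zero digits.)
(a_0, …, a_4) = (0, 5, 11, 4, 11)

v_13(13/8) = 1, so a_0 = ... = a_0 = 0. Factor out: x = 13^1 · u with u = 1/8 a unit in ℤ_13. Expand u iteratively via a_{v+i} = u_i mod 13, u_{i+1} = (u_i − a_{v+i})/13:
  u_0 = 1/8;  a_1 = 5;  u_1 = (u_0 − 5)/13 = -3/8
  u_1 = -3/8;  a_2 = 11;  u_2 = (u_1 − 11)/13 = -7/8
  u_2 = -7/8;  a_3 = 4;  u_3 = (u_2 − 4)/13 = -3/8
  u_3 = -3/8;  a_4 = 11;  u_4 = (u_3 − 11)/13 = -7/8
Digits: (0, 5, 11, 4, 11).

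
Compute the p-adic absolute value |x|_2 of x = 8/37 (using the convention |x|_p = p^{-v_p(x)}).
|8/37|_2 = 1/8

Step 1 — compute v_2(x) by factoring powers of 2 out of the numerator and denominator: v_2(8/37) = 3. Step 2 — apply |x|_p = p^{-v_p(x)} = 2^{-3} = 1/8.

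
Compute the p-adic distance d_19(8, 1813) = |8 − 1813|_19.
d_19(8, 1813) = 1/361

Step 1 — x − y = 8 − 1813 = -1805. Step 2 — v_19(-1805) = 2 (factor: -1805 = −(19^2 · 5); the sign does not affect v_p). Step 3 — |x − y|_19 = 19^{-2} = 1/361.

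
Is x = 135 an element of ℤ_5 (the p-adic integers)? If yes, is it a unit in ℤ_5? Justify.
x ∈ ℤ_5 but not a unit; v_5(x) = 1 > 0

ℤ_5 = {x ∈ ℚ_5 : v_5(x) ≥ 0} and ℤ_5^× = {x ∈ ℤ_5 : v_5(x) = 0}. Here v_5(135) = v_5(num) − v_5(den) = 1; compare against these criteria.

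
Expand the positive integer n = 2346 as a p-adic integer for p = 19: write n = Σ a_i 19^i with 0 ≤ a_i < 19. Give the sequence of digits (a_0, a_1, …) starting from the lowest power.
(a_0, a_1, …) = (9, 9, 6)

Repeated division by 19 gives the digits low-to-high: 2346 = 9 + 9·19^1 + 6·19^2. Digit sequence: (9, 9, 6).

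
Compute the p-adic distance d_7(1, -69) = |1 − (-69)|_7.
d_7(1, -69) = 1/7

Step 1 — x − y = 1 − (-69) = 70. Step 2 — v_7(70) = 1 (factor: 70 = (7^1 · 10); the sign does not affect v_p). Step 3 — |x − y|_7 = 7^{-1} = 1/7.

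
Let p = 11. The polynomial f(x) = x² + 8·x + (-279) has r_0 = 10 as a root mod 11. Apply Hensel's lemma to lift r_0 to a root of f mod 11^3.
r_2 = 87 (mod 1331)

Hensel: r_{i+1} = r_i − f(r_i)·(f′(r_i))^{-1} mod 11^{i+2}, f′(x) = 2x + 8. Iterate:
  r_0 = 10 (mod 11)
  r_1 = 87 (mod 121)
  r_2 = 87 (mod 1331)
Final: r = 87 satisfies f(r) ≡ 0 mod 11^3.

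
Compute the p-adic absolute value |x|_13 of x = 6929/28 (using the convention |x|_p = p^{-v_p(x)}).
|6929/28|_13 = 1/169

Step 1 — compute v_13(x) by factoring powers of 13 out of the numerator and denominator: v_13(6929/28) = 2. Step 2 — apply |x|_p = p^{-v_p(x)} = 13^{-2} = 1/169.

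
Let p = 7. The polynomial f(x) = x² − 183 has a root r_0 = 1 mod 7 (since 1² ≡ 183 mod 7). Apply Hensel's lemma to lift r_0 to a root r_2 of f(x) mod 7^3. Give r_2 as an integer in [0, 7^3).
r_2 = 239 (mod 343)

Hensel's recurrence: r_{i+1} = r_i − f(r_i)·(f′(r_i))^{-1} mod 7^{i+2}, with f′(x) = 2x. Iterate:
  r_0 = 1 (mod 7)
  r_1 = 43 (mod 49)
  r_2 = 239 (mod 343)
Final: r_2 = 239, and one checks f(r_2) ≡ 0 mod 7^3.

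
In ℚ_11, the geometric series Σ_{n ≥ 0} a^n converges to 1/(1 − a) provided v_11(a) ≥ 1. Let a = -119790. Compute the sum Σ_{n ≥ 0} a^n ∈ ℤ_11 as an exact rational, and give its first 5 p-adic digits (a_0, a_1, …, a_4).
Σ a^n = 1/(1 − a) = 1/119791;  first 5 digits = (1, 0, 0, 9, 2)

v_11(a) = 3 ≥ 1, so the series converges in ℤ_11 to 1/(1 − a) = 1/(1 − (-119790)) = 1/119791. Expand this rational in ℤ_11: compute digits iteratively via d_i = x_i mod 11, x_{i+1} = (x_i − d_i)/11. The first 5 digits are (1, 0, 0, 9, 2).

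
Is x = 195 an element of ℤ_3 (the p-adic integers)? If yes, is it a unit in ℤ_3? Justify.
x ∈ ℤ_3 but not a unit; v_3(x) = 1 > 0

ℤ_3 = {x ∈ ℚ_3 : v_3(x) ≥ 0} and ℤ_3^× = {x ∈ ℤ_3 : v_3(x) = 0}. Here v_3(195) = v_3(num) − v_3(den) = 1; compare against these criteria.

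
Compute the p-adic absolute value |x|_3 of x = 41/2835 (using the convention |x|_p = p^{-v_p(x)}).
|41/2835|_3 = 81

Step 1 — compute v_3(x) by factoring powers of 3 out of the numerator and denominator: v_3(41/2835) = -4. Step 2 — apply |x|_p = p^{-v_p(x)} = 3^{4} = 81.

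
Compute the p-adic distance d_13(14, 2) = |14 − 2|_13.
d_13(14, 2) = 1

Step 1 — x − y = 14 − 2 = 12. Step 2 — v_13(12) = 0 (factor: 12 = (13^0 · 12); the sign does not affect v_p). Step 3 — |x − y|_13 = 13^{0} = 1.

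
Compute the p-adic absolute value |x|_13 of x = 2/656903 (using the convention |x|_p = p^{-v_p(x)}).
|2/656903|_13 = 28561

Step 1 — compute v_13(x) by factoring powers of 13 out of the numerator and denominator: v_13(2/656903) = -4. Step 2 — apply |x|_p = p^{-v_p(x)} = 13^{4} = 28561.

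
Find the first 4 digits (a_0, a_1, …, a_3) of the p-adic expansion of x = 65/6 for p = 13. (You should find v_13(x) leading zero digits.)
(a_0, …, a_3) = (0, 3, 2, 2)

v_13(65/6) = 1, so a_0 = ... = a_0 = 0. Factor out: x = 13^1 · u with u = 5/6 a unit in ℤ_13. Expand u iteratively via a_{v+i} = u_i mod 13, u_{i+1} = (u_i − a_{v+i})/13:
  u_0 = 5/6;  a_1 = 3;  u_1 = (u_0 − 3)/13 = -1/6
  u_1 = -1/6;  a_2 = 2;  u_2 = (u_1 − 2)/13 = -1/6
  u_2 = -1/6;  a_3 = 2;  u_3 = (u_2 − 2)/13 = -1/6
Digits: (0, 3, 2, 2).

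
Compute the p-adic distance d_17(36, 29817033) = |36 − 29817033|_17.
d_17(36, 29817033) = 1/1419857

Step 1 — x − y = 36 − 29817033 = -29816997. Step 2 — v_17(-29816997) = 5 (factor: -29816997 = −(17^5 · 21); the sign does not affect v_p). Step 3 — |x − y|_17 = 17^{-5} = 1/1419857.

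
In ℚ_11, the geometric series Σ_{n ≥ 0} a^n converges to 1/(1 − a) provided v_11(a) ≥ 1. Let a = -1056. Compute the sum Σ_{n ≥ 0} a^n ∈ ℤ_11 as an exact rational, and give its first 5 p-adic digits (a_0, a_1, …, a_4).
Σ a^n = 1/(1 − a) = 1/1057;  first 5 digits = (1, 3, 0, 6, 4)

v_11(a) = 1 ≥ 1, so the series converges in ℤ_11 to 1/(1 − a) = 1/(1 − (-1056)) = 1/1057. Expand this rational in ℤ_11: compute digits iteratively via d_i = x_i mod 11, x_{i+1} = (x_i − d_i)/11. The first 5 digits are (1, 3, 0, 6, 4).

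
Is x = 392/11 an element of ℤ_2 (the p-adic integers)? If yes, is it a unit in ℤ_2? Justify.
x ∈ ℤ_2 but not a unit; v_2(x) = 3 > 0

ℤ_2 = {x ∈ ℚ_2 : v_2(x) ≥ 0} and ℤ_2^× = {x ∈ ℤ_2 : v_2(x) = 0}. Here v_2(392/11) = v_2(num) − v_2(den) = 3; compare against these criteria.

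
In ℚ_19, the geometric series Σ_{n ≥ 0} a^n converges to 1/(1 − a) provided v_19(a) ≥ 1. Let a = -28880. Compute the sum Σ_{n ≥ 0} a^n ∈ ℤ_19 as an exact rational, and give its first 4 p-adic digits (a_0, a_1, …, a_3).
Σ a^n = 1/(1 − a) = 1/28881;  first 4 digits = (1, 0, 15, 14)

v_19(a) = 2 ≥ 1, so the series converges in ℤ_19 to 1/(1 − a) = 1/(1 − (-28880)) = 1/28881. Expand this rational in ℤ_19: compute digits iteratively via d_i = x_i mod 19, x_{i+1} = (x_i − d_i)/19. The first 4 digits are (1, 0, 15, 14).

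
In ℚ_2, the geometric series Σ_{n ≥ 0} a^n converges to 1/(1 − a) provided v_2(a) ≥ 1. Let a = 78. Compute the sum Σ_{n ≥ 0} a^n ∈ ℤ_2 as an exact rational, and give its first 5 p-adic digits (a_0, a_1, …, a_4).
Σ a^n = 1/(1 − a) = -1/77;  first 5 digits = (1, 1, 0, 1, 1)

v_2(a) = 1 ≥ 1, so the series converges in ℤ_2 to 1/(1 − a) = 1/(1 − 78) = -1/77. Expand this rational in ℤ_2: compute digits iteratively via d_i = x_i mod 2, x_{i+1} = (x_i − d_i)/2. The first 5 digits are (1, 1, 0, 1, 1).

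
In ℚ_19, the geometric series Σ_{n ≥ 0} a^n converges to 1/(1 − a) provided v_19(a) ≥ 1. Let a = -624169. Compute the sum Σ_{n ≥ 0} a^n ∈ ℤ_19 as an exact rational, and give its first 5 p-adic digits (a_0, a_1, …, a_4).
Σ a^n = 1/(1 − a) = 1/624170;  first 5 digits = (1, 0, 0, 4, 14)

v_19(a) = 3 ≥ 1, so the series converges in ℤ_19 to 1/(1 − a) = 1/(1 − (-624169)) = 1/624170. Expand this rational in ℤ_19: compute digits iteratively via d_i = x_i mod 19, x_{i+1} = (x_i − d_i)/19. The first 5 digits are (1, 0, 0, 4, 14).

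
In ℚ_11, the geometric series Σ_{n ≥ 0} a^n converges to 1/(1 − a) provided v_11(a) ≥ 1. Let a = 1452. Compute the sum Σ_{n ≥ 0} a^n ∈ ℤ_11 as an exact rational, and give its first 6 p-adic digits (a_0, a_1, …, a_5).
Σ a^n = 1/(1 − a) = -1/1451;  first 6 digits = (1, 0, 1, 1, 1, 2)

v_11(a) = 2 ≥ 1, so the series converges in ℤ_11 to 1/(1 − a) = 1/(1 − 1452) = -1/1451. Expand this rational in ℤ_11: compute digits iteratively via d_i = x_i mod 11, x_{i+1} = (x_i − d_i)/11. The first 6 digits are (1, 0, 1, 1, 1, 2).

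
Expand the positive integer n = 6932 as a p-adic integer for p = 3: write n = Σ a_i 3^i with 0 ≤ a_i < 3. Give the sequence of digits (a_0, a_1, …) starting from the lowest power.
(a_0, a_1, …) = (2, 0, 2, 1, 1, 1, 0, 0, 1)

Repeated division by 3 gives the digits low-to-high: 6932 = 2 + 2·3^2 + 1·3^3 + 1·3^4 + 1·3^5 + 1·3^8. Digit sequence: (2, 0, 2, 1, 1, 1, 0, 0, 1).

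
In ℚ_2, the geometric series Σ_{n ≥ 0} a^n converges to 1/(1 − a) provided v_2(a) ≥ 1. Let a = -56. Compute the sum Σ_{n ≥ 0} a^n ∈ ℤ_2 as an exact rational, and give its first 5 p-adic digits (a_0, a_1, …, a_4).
Σ a^n = 1/(1 − a) = 1/57;  first 5 digits = (1, 0, 0, 1, 0)

v_2(a) = 3 ≥ 1, so the series converges in ℤ_2 to 1/(1 − a) = 1/(1 − (-56)) = 1/57. Expand this rational in ℤ_2: compute digits iteratively via d_i = x_i mod 2, x_{i+1} = (x_i − d_i)/2. The first 5 digits are (1, 0, 0, 1, 0).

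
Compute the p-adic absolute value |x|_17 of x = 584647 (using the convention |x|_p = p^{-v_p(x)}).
|584647|_17 = 1/83521

Step 1 — compute v_17(x) by factoring powers of 17 out of the numerator and denominator: v_17(584647) = 4. Step 2 — apply |x|_p = p^{-v_p(x)} = 17^{-4} = 1/83521.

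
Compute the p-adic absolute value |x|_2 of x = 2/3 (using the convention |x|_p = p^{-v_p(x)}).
|2/3|_2 = 1/2

Step 1 — compute v_2(x) by factoring powers of 2 out of the numerator and denominator: v_2(2/3) = 1. Step 2 — apply |x|_p = p^{-v_p(x)} = 2^{-1} = 1/2.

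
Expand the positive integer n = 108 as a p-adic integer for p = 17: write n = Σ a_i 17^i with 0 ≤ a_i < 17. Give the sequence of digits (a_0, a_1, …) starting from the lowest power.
(a_0, a_1, …) = (6, 6)

Repeated division by 17 gives the digits low-to-high: 108 = 6 + 6·17^1. Digit sequence: (6, 6).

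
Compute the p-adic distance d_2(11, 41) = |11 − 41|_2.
d_2(11, 41) = 1/2

Step 1 — x − y = 11 − 41 = -30. Step 2 — v_2(-30) = 1 (factor: -30 = −(2^1 · 15); the sign does not affect v_p). Step 3 — |x − y|_2 = 2^{-1} = 1/2.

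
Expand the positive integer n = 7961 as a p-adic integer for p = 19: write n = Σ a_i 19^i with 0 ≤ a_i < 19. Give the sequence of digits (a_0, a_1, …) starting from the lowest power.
(a_0, a_1, …) = (0, 1, 3, 1)

Repeated division by 19 gives the digits low-to-high: 7961 = 1·19^1 + 3·19^2 + 1·19^3. Digit sequence: (0, 1, 3, 1).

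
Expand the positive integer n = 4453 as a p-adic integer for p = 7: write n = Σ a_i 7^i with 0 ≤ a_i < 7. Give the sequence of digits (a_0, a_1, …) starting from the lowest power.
(a_0, a_1, …) = (1, 6, 6, 5, 1)

Repeated division by 7 gives the digits low-to-high: 4453 = 1 + 6·7^1 + 6·7^2 + 5·7^3 + 1·7^4. Digit sequence: (1, 6, 6, 5, 1).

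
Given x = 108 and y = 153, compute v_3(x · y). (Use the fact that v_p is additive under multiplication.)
v_3(16524) = 5

v_p(x) = 3 (factor: 108 = 3^3 · 4); v_p(y) = 2 (factor: 153 = 3^2 · 17). Additivity: v_p(xy) = v_p(x) + v_p(y) = 3 + 2 = 5. (Direct check: xy = 16524 = 3^5 · (68).)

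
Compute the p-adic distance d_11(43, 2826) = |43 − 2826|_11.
d_11(43, 2826) = 1/121

Step 1 — x − y = 43 − 2826 = -2783. Step 2 — v_11(-2783) = 2 (factor: -2783 = −(11^2 · 23); the sign does not affect v_p). Step 3 — |x − y|_11 = 11^{-2} = 1/121.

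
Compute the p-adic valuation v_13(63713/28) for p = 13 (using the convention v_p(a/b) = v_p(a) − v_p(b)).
v_13(63713/28) = 3

Factor powers of 13 from the numerator and denominator of the reduced fraction: 63713 = 13^3 · 29 and 28 = 13^0 · 28. Apply v_p(a/b) = v_p(a) − v_p(b): v_13(63713/28) = 3 − 0 = 3.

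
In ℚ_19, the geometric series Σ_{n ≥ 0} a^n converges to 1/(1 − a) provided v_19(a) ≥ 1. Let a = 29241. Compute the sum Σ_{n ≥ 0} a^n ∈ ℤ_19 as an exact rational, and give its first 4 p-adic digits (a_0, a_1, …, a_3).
Σ a^n = 1/(1 − a) = -1/29240;  first 4 digits = (1, 0, 5, 4)

v_19(a) = 2 ≥ 1, so the series converges in ℤ_19 to 1/(1 − a) = 1/(1 − 29241) = -1/29240. Expand this rational in ℤ_19: compute digits iteratively via d_i = x_i mod 19, x_{i+1} = (x_i − d_i)/19. The first 4 digits are (1, 0, 5, 4).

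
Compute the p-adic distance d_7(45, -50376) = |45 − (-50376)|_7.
d_7(45, -50376) = 1/16807

Step 1 — x − y = 45 − (-50376) = 50421. Step 2 — v_7(50421) = 5 (factor: 50421 = (7^5 · 3); the sign does not affect v_p). Step 3 — |x − y|_7 = 7^{-5} = 1/16807.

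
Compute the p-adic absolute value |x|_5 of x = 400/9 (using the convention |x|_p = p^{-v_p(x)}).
|400/9|_5 = 1/25

Step 1 — compute v_5(x) by factoring powers of 5 out of the numerator and denominator: v_5(400/9) = 2. Step 2 — apply |x|_p = p^{-v_p(x)} = 5^{-2} = 1/25.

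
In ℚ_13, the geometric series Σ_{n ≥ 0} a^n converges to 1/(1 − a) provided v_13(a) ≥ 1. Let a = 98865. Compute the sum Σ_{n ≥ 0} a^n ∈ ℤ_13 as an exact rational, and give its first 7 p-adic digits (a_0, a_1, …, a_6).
Σ a^n = 1/(1 − a) = -1/98864;  first 7 digits = (1, 0, 0, 6, 3, 0, 10)

v_13(a) = 3 ≥ 1, so the series converges in ℤ_13 to 1/(1 − a) = 1/(1 − 98865) = -1/98864. Expand this rational in ℤ_13: compute digits iteratively via d_i = x_i mod 13, x_{i+1} = (x_i − d_i)/13. The first 7 digits are (1, 0, 0, 6, 3, 0, 10).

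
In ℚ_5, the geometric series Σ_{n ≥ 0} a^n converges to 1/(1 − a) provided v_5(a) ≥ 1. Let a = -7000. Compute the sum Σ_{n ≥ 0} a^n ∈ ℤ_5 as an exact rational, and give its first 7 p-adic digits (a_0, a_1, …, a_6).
Σ a^n = 1/(1 − a) = 1/7001;  first 7 digits = (1, 0, 0, 4, 3, 2, 0)

v_5(a) = 3 ≥ 1, so the series converges in ℤ_5 to 1/(1 − a) = 1/(1 − (-7000)) = 1/7001. Expand this rational in ℤ_5: compute digits iteratively via d_i = x_i mod 5, x_{i+1} = (x_i − d_i)/5. The first 7 digits are (1, 0, 0, 4, 3, 2, 0).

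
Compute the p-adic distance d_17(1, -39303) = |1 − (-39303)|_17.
d_17(1, -39303) = 1/4913

Step 1 — x − y = 1 − (-39303) = 39304. Step 2 — v_17(39304) = 3 (factor: 39304 = (17^3 · 8); the sign does not affect v_p). Step 3 — |x − y|_17 = 17^{-3} = 1/4913.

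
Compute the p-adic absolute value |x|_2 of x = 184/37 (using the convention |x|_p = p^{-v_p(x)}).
|184/37|_2 = 1/8

Step 1 — compute v_2(x) by factoring powers of 2 out of the numerator and denominator: v_2(184/37) = 3. Step 2 — apply |x|_p = p^{-v_p(x)} = 2^{-3} = 1/8.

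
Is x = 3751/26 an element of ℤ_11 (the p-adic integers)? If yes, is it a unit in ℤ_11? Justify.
x ∈ ℤ_11 but not a unit; v_11(x) = 2 > 0

ℤ_11 = {x ∈ ℚ_11 : v_11(x) ≥ 0} and ℤ_11^× = {x ∈ ℤ_11 : v_11(x) = 0}. Here v_11(3751/26) = v_11(num) − v_11(den) = 2; compare against these criteria.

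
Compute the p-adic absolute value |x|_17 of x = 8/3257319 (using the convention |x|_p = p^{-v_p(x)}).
|8/3257319|_17 = 83521

Step 1 — compute v_17(x) by factoring powers of 17 out of the numerator and denominator: v_17(8/3257319) = -4. Step 2 — apply |x|_p = p^{-v_p(x)} = 17^{4} = 83521.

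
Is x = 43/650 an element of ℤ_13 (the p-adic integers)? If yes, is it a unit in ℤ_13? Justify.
x ∉ ℤ_13 (v_13(x) = -1 < 0)

ℤ_13 = {x ∈ ℚ_13 : v_13(x) ≥ 0} and ℤ_13^× = {x ∈ ℤ_13 : v_13(x) = 0}. Here v_13(43/650) = v_13(num) − v_13(den) = -1; compare against these criteria.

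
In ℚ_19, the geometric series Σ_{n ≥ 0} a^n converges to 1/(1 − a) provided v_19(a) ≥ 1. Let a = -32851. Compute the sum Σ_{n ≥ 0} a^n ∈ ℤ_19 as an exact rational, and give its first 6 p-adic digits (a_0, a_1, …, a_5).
Σ a^n = 1/(1 − a) = 1/32852;  first 6 digits = (1, 0, 4, 14, 15, 17)

v_19(a) = 2 ≥ 1, so the series converges in ℤ_19 to 1/(1 − a) = 1/(1 − (-32851)) = 1/32852. Expand this rational in ℤ_19: compute digits iteratively via d_i = x_i mod 19, x_{i+1} = (x_i − d_i)/19. The first 6 digits are (1, 0, 4, 14, 15, 17).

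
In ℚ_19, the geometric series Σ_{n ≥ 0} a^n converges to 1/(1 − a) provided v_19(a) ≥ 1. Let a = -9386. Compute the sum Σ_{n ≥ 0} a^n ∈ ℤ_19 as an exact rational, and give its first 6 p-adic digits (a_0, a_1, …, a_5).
Σ a^n = 1/(1 − a) = 1/9387;  first 6 digits = (1, 0, 12, 17, 10, 16)

v_19(a) = 2 ≥ 1, so the series converges in ℤ_19 to 1/(1 − a) = 1/(1 − (-9386)) = 1/9387. Expand this rational in ℤ_19: compute digits iteratively via d_i = x_i mod 19, x_{i+1} = (x_i − d_i)/19. The first 6 digits are (1, 0, 12, 17, 10, 16).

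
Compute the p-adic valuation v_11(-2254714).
v_11(-2254714) = 5

v_11(n) is the largest exponent k such that 11^k divides n. Factor out: -2254714 = -11^5 · 14. (Sign doesn't affect v_p.) So v_11(-2254714) = 5.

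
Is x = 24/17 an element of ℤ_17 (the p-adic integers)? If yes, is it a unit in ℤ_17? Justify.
x ∉ ℤ_17 (v_17(x) = -1 < 0)

ℤ_17 = {x ∈ ℚ_17 : v_17(x) ≥ 0} and ℤ_17^× = {x ∈ ℤ_17 : v_17(x) = 0}. Here v_17(24/17) = v_17(num) − v_17(den) = -1; compare against these criteria.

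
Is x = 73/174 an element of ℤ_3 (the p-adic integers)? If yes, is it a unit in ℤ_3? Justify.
x ∉ ℤ_3 (v_3(x) = -1 < 0)

ℤ_3 = {x ∈ ℚ_3 : v_3(x) ≥ 0} and ℤ_3^× = {x ∈ ℤ_3 : v_3(x) = 0}. Here v_3(73/174) = v_3(num) − v_3(den) = -1; compare against these criteria.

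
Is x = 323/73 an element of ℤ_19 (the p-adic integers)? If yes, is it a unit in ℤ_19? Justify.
x ∈ ℤ_19 but not a unit; v_19(x) = 1 > 0

ℤ_19 = {x ∈ ℚ_19 : v_19(x) ≥ 0} and ℤ_19^× = {x ∈ ℤ_19 : v_19(x) = 0}. Here v_19(323/73) = v_19(num) − v_19(den) = 1; compare against these criteria.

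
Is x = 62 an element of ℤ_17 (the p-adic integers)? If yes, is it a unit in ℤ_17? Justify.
x ∈ ℤ_17^× (unit); v_17(x) = 0

ℤ_17 = {x ∈ ℚ_17 : v_17(x) ≥ 0} and ℤ_17^× = {x ∈ ℤ_17 : v_17(x) = 0}. Here v_17(62) = v_17(num) − v_17(den) = 0; compare against these criteria.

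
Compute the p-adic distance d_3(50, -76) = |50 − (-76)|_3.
d_3(50, -76) = 1/9

Step 1 — x − y = 50 − (-76) = 126. Step 2 — v_3(126) = 2 (factor: 126 = (3^2 · 14); the sign does not affect v_p). Step 3 — |x − y|_3 = 3^{-2} = 1/9.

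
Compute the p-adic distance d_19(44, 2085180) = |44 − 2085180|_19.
d_19(44, 2085180) = 1/130321

Step 1 — x − y = 44 − 2085180 = -2085136. Step 2 — v_19(-2085136) = 4 (factor: -2085136 = −(19^4 · 16); the sign does not affect v_p). Step 3 — |x − y|_19 = 19^{-4} = 1/130321.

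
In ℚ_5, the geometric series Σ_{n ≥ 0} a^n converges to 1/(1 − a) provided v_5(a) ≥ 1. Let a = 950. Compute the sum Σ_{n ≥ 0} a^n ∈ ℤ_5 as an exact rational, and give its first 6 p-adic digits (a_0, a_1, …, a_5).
Σ a^n = 1/(1 − a) = -1/949;  first 6 digits = (1, 0, 3, 2, 0, 4)

v_5(a) = 2 ≥ 1, so the series converges in ℤ_5 to 1/(1 − a) = 1/(1 − 950) = -1/949. Expand this rational in ℤ_5: compute digits iteratively via d_i = x_i mod 5, x_{i+1} = (x_i − d_i)/5. The first 6 digits are (1, 0, 3, 2, 0, 4).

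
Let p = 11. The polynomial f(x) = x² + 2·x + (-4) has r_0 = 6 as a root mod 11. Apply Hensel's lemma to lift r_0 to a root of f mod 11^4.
r_3 = 8058 (mod 14641)

Hensel: r_{i+1} = r_i − f(r_i)·(f′(r_i))^{-1} mod 11^{i+2}, f′(x) = 2x + 2. Iterate:
  r_0 = 6 (mod 11)
  r_1 = 72 (mod 121)
  r_2 = 72 (mod 1331)
  r_3 = 8058 (mod 14641)
Final: r = 8058 satisfies f(r) ≡ 0 mod 11^4.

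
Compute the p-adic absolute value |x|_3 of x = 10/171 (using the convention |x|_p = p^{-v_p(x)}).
|10/171|_3 = 9

Step 1 — compute v_3(x) by factoring powers of 3 out of the numerator and denominator: v_3(10/171) = -2. Step 2 — apply |x|_p = p^{-v_p(x)} = 3^{2} = 9.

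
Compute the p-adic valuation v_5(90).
v_5(90) = 1

v_5(n) is the largest exponent k such that 5^k divides n. Factor out: 90 = 5^1 · 18. (Sign doesn't affect v_p.) So v_5(90) = 1.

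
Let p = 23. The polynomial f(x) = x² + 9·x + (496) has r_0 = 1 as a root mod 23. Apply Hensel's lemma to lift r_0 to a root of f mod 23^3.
r_2 = 4187 (mod 12167)

Hensel: r_{i+1} = r_i − f(r_i)·(f′(r_i))^{-1} mod 23^{i+2}, f′(x) = 2x + 9. Iterate:
  r_0 = 1 (mod 23)
  r_1 = 484 (mod 529)
  r_2 = 4187 (mod 12167)
Final: r = 4187 satisfies f(r) ≡ 0 mod 23^3.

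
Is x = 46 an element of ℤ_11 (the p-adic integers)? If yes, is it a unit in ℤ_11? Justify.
x ∈ ℤ_11^× (unit); v_11(x) = 0

ℤ_11 = {x ∈ ℚ_11 : v_11(x) ≥ 0} and ℤ_11^× = {x ∈ ℤ_11 : v_11(x) = 0}. Here v_11(46) = v_11(num) − v_11(den) = 0; compare against these criteria.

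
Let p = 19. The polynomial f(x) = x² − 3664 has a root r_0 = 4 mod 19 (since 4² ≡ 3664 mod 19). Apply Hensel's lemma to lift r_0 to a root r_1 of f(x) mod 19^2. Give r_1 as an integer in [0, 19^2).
r_1 = 99 (mod 361)

Hensel's recurrence: r_{i+1} = r_i − f(r_i)·(f′(r_i))^{-1} mod 19^{i+2}, with f′(x) = 2x. Iterate:
  r_0 = 4 (mod 19)
  r_1 = 99 (mod 361)
Final: r_1 = 99, and one checks f(r_1) ≡ 0 mod 19^2.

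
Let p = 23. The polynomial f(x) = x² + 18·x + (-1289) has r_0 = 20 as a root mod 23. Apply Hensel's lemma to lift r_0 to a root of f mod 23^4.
r_3 = 159249 (mod 279841)

Hensel: r_{i+1} = r_i − f(r_i)·(f′(r_i))^{-1} mod 23^{i+2}, f′(x) = 2x + 18. Iterate:
  r_0 = 20 (mod 23)
  r_1 = 20 (mod 529)
  r_2 = 1078 (mod 12167)
  r_3 = 159249 (mod 279841)
Final: r = 159249 satisfies f(r) ≡ 0 mod 23^4.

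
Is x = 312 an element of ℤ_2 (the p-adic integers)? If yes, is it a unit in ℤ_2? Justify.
x ∈ ℤ_2 but not a unit; v_2(x) = 3 > 0

ℤ_2 = {x ∈ ℚ_2 : v_2(x) ≥ 0} and ℤ_2^× = {x ∈ ℤ_2 : v_2(x) = 0}. Here v_2(312) = v_2(num) − v_2(den) = 3; compare against these criteria.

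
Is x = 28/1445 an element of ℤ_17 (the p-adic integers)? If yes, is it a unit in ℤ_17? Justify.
x ∉ ℤ_17 (v_17(x) = -2 < 0)

ℤ_17 = {x ∈ ℚ_17 : v_17(x) ≥ 0} and ℤ_17^× = {x ∈ ℤ_17 : v_17(x) = 0}. Here v_17(28/1445) = v_17(num) − v_17(den) = -2; compare against these criteria.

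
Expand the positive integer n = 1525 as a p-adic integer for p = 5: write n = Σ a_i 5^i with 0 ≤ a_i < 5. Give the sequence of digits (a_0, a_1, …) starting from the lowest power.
(a_0, a_1, …) = (0, 0, 1, 2, 2)

Repeated division by 5 gives the digits low-to-high: 1525 = 1·5^2 + 2·5^3 + 2·5^4. Digit sequence: (0, 0, 1, 2, 2).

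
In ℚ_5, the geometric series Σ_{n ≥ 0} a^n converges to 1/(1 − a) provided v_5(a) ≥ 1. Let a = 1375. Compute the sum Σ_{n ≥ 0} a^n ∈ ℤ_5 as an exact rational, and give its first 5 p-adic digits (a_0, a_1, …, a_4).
Σ a^n = 1/(1 − a) = -1/1374;  first 5 digits = (1, 0, 0, 1, 2)

v_5(a) = 3 ≥ 1, so the series converges in ℤ_5 to 1/(1 − a) = 1/(1 − 1375) = -1/1374. Expand this rational in ℤ_5: compute digits iteratively via d_i = x_i mod 5, x_{i+1} = (x_i − d_i)/5. The first 5 digits are (1, 0, 0, 1, 2).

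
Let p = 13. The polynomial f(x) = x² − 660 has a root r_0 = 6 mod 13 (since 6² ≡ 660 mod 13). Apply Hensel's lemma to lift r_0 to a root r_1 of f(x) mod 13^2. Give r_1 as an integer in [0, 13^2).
r_1 = 58 (mod 169)

Hensel's recurrence: r_{i+1} = r_i − f(r_i)·(f′(r_i))^{-1} mod 13^{i+2}, with f′(x) = 2x. Iterate:
  r_0 = 6 (mod 13)
  r_1 = 58 (mod 169)
Final: r_1 = 58, and one checks f(r_1) ≡ 0 mod 13^2.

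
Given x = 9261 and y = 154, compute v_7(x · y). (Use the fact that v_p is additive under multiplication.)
v_7(1426194) = 4

v_p(x) = 3 (factor: 9261 = 7^3 · 27); v_p(y) = 1 (factor: 154 = 7^1 · 22). Additivity: v_p(xy) = v_p(x) + v_p(y) = 3 + 1 = 4. (Direct check: xy = 1426194 = 7^4 · (594).)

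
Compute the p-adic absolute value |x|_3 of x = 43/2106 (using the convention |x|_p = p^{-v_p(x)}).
|43/2106|_3 = 81

Step 1 — compute v_3(x) by factoring powers of 3 out of the numerator and denominator: v_3(43/2106) = -4. Step 2 — apply |x|_p = p^{-v_p(x)} = 3^{4} = 81.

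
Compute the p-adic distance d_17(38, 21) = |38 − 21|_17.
d_17(38, 21) = 1/17

Step 1 — x − y = 38 − 21 = 17. Step 2 — v_17(17) = 1 (factor: 17 = (17^1 · 1); the sign does not affect v_p). Step 3 — |x − y|_17 = 17^{-1} = 1/17.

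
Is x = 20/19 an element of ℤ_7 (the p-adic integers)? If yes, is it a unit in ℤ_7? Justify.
x ∈ ℤ_7^× (unit); v_7(x) = 0

ℤ_7 = {x ∈ ℚ_7 : v_7(x) ≥ 0} and ℤ_7^× = {x ∈ ℤ_7 : v_7(x) = 0}. Here v_7(20/19) = v_7(num) − v_7(den) = 0; compare against these criteria.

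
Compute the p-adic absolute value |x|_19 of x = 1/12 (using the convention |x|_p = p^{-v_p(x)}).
|1/12|_19 = 1

Step 1 — compute v_19(x) by factoring powers of 19 out of the numerator and denominator: v_19(1/12) = 0. Step 2 — apply |x|_p = p^{-v_p(x)} = 19^{0} = 1.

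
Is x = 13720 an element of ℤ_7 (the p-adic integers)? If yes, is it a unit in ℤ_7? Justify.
x ∈ ℤ_7 but not a unit; v_7(x) = 3 > 0

ℤ_7 = {x ∈ ℚ_7 : v_7(x) ≥ 0} and ℤ_7^× = {x ∈ ℤ_7 : v_7(x) = 0}. Here v_7(13720) = v_7(num) − v_7(den) = 3; compare against these criteria.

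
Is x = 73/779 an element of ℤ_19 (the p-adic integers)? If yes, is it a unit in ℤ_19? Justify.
x ∉ ℤ_19 (v_19(x) = -1 < 0)

ℤ_19 = {x ∈ ℚ_19 : v_19(x) ≥ 0} and ℤ_19^× = {x ∈ ℤ_19 : v_19(x) = 0}. Here v_19(73/779) = v_19(num) − v_19(den) = -1; compare against these criteria.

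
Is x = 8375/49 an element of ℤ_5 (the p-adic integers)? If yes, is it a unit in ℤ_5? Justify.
x ∈ ℤ_5 but not a unit; v_5(x) = 3 > 0

ℤ_5 = {x ∈ ℚ_5 : v_5(x) ≥ 0} and ℤ_5^× = {x ∈ ℤ_5 : v_5(x) = 0}. Here v_5(8375/49) = v_5(num) − v_5(den) = 3; compare against these criteria.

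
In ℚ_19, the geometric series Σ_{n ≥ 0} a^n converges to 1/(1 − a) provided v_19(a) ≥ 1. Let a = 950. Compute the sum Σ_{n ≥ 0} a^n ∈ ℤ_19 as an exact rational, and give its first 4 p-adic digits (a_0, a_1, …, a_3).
Σ a^n = 1/(1 − a) = -1/949;  first 4 digits = (1, 12, 13, 16)

v_19(a) = 1 ≥ 1, so the series converges in ℤ_19 to 1/(1 − a) = 1/(1 − 950) = -1/949. Expand this rational in ℤ_19: compute digits iteratively via d_i = x_i mod 19, x_{i+1} = (x_i − d_i)/19. The first 4 digits are (1, 12, 13, 16).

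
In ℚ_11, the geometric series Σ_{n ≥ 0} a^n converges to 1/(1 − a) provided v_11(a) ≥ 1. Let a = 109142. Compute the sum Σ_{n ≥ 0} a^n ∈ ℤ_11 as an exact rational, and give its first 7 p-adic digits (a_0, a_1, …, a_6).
Σ a^n = 1/(1 − a) = -1/109141;  first 7 digits = (1, 0, 0, 5, 7, 0, 3)

v_11(a) = 3 ≥ 1, so the series converges in ℤ_11 to 1/(1 − a) = 1/(1 − 109142) = -1/109141. Expand this rational in ℤ_11: compute digits iteratively via d_i = x_i mod 11, x_{i+1} = (x_i − d_i)/11. The first 7 digits are (1, 0, 0, 5, 7, 0, 3).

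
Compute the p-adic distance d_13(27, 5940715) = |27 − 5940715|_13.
d_13(27, 5940715) = 1/371293

Step 1 — x − y = 27 − 5940715 = -5940688. Step 2 — v_13(-5940688) = 5 (factor: -5940688 = −(13^5 · 16); the sign does not affect v_p). Step 3 — |x − y|_13 = 13^{-5} = 1/371293.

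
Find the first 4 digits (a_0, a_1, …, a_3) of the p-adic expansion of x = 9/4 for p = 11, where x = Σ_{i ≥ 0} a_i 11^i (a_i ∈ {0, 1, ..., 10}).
(a_0, …, a_3) = (5, 8, 2, 8)

v_11(9/4) = 0 (numerator and denominator both coprime to 11), so x ∈ ℤ_11^×. Compute digits iteratively via a_i = x_i mod 11, x_{i+1} = (x_i − a_i)/11, with x_0 = x:
  x_0 = 9/4;  a_0 = 5;  x_1 = (x_0 − 5)/11 = -1/4
  x_1 = -1/4;  a_1 = 8;  x_2 = (x_1 − 8)/11 = -3/4
  x_2 = -3/4;  a_2 = 2;  x_3 = (x_2 − 2)/11 = -1/4
  x_3 = -1/4;  a_3 = 8;  x_4 = (x_3 − 8)/11 = -3/4
Digits: (5, 8, 2, 8).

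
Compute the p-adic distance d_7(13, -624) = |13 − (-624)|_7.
d_7(13, -624) = 1/49

Step 1 — x − y = 13 − (-624) = 637. Step 2 — v_7(637) = 2 (factor: 637 = (7^2 · 13); the sign does not affect v_p). Step 3 — |x − y|_7 = 7^{-2} = 1/49.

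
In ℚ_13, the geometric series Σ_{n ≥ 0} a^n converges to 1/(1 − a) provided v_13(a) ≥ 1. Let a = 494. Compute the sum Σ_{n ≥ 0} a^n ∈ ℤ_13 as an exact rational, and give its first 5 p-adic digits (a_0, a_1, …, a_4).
Σ a^n = 1/(1 − a) = -1/493;  first 5 digits = (1, 12, 3, 6, 5)

v_13(a) = 1 ≥ 1, so the series converges in ℤ_13 to 1/(1 − a) = 1/(1 − 494) = -1/493. Expand this rational in ℤ_13: compute digits iteratively via d_i = x_i mod 13, x_{i+1} = (x_i − d_i)/13. The first 5 digits are (1, 12, 3, 6, 5).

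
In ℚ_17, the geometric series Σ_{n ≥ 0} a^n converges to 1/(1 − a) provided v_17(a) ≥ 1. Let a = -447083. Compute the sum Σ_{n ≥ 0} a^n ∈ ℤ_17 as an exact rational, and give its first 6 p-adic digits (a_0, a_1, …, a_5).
Σ a^n = 1/(1 − a) = 1/447084;  first 6 digits = (1, 0, 0, 11, 11, 16)

v_17(a) = 3 ≥ 1, so the series converges in ℤ_17 to 1/(1 − a) = 1/(1 − (-447083)) = 1/447084. Expand this rational in ℤ_17: compute digits iteratively via d_i = x_i mod 17, x_{i+1} = (x_i − d_i)/17. The first 6 digits are (1, 0, 0, 11, 11, 16).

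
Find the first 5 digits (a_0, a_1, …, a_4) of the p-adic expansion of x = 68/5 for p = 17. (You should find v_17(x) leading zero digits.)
(a_0, …, a_4) = (0, 11, 13, 6, 3)

v_17(68/5) = 1, so a_0 = ... = a_0 = 0. Factor out: x = 17^1 · u with u = 4/5 a unit in ℤ_17. Expand u iteratively via a_{v+i} = u_i mod 17, u_{i+1} = (u_i − a_{v+i})/17:
  u_0 = 4/5;  a_1 = 11;  u_1 = (u_0 − 11)/17 = -3/5
  u_1 = -3/5;  a_2 = 13;  u_2 = (u_1 − 13)/17 = -4/5
  u_2 = -4/5;  a_3 = 6;  u_3 = (u_2 − 6)/17 = -2/5
  u_3 = -2/5;  a_4 = 3;  u_4 = (u_3 − 3)/17 = -1/5
Digits: (0, 11, 13, 6, 3).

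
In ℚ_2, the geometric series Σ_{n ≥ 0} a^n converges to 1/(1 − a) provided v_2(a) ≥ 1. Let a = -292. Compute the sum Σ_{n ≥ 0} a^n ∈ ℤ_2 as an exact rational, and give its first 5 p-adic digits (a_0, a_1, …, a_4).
Σ a^n = 1/(1 − a) = 1/293;  first 5 digits = (1, 0, 1, 1, 0)

v_2(a) = 2 ≥ 1, so the series converges in ℤ_2 to 1/(1 − a) = 1/(1 − (-292)) = 1/293. Expand this rational in ℤ_2: compute digits iteratively via d_i = x_i mod 2, x_{i+1} = (x_i − d_i)/2. The first 5 digits are (1, 0, 1, 1, 0).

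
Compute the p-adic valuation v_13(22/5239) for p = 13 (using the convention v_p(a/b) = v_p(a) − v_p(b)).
v_13(22/5239) = -2

Factor powers of 13 from the numerator and denominator of the reduced fraction: 22 = 13^0 · 22 and 5239 = 13^2 · 31. Apply v_p(a/b) = v_p(a) − v_p(b): v_13(22/5239) = 0 − 2 = -2.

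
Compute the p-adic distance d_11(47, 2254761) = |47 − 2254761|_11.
d_11(47, 2254761) = 1/161051

Step 1 — x − y = 47 − 2254761 = -2254714. Step 2 — v_11(-2254714) = 5 (factor: -2254714 = −(11^5 · 14); the sign does not affect v_p). Step 3 — |x − y|_11 = 11^{-5} = 1/161051.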